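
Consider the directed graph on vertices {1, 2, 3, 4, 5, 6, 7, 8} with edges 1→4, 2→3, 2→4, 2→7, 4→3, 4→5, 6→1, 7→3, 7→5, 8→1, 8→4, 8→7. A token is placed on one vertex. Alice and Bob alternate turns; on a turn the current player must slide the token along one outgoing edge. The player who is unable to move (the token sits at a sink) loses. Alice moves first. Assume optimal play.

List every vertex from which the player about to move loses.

1, 3, 5

Build the W/L table. Terminal = L. A non-terminal position is W if it has a move to some L; otherwise it is L.
Every edge goes from a vertex to one that appears earlier in the order 5, 3, 7, 4, 1, 6, 8, 2, so processing vertices in that order labels each vertex after all of its successors.
5: no outgoing edge → L
3: no outgoing edge → L
7: W (go to 3, an L position)
4: W (go to 3, an L position)
1: L (sole option 4(W) is W)
6: W (go to 1, an L position)
8: W (go to 1, an L position)
2: W (go to 3, an L position)
The losing starting vertices are exactly the entries labelled L in this table (3 of them).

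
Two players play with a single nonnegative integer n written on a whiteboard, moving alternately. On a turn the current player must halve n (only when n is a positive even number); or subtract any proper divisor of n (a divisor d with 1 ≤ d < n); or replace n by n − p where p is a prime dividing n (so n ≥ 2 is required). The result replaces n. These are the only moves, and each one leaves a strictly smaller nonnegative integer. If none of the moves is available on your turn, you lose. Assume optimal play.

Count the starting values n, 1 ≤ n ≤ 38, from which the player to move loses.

Use the standard recursion: the mover loses at a terminal position; elsewhere, the mover wins exactly when some move hands the opponent an L position.
n=0: no move → L
n=1: no move → L
n=2: →0(L), so W
n=3: →0(L), so W
n=4: →2(W), 3(W) — all W, so L
n=5: →0(L), so W
n=6: →4(L), so W
n=7: →0(L), so W
n=8: →4(L), so W
n=9: →6(W), 8(W) — all W, so L
n=10: →9(L), so W
n=11: →0(L), so W
n=12: →9(L), so W
n=13: →0(L), so W
n=14: →7(W), 12(W), 13(W) — all W, so L
n=15: →14(L), so W
n=16: →14(L), so W
n=17: →0(L), so W
n=18: →9(L), so W
n=19: →0(L), so W
n=20: →10(W), 15(W), 16(W), 18(W), 19(W) — all W, so L
n=21: →14(L), so W
n=22: →20(L), so W
n=23: →0(L), so W
n=24: →20(L), so W
n=25: →20(L), so W
n=26: →13(W), 24(W), 25(W) — all W, so L
n=27: →26(L), so W
n=28: →14(L), so W
n=29: →0(L), so W
n=30: →20(L), so W
n=31: →0(L), so W
n=32: →16(W), 24(W), 28(W), 30(W), 31(W) — all W, so L
n=33: →32(L), so W
n=34: →32(L), so W
n=35: →28(W), 30(W), 34(W) — all W, so L
n=36: →32(L), so W
n=37: →0(L), so W
n=38: →19(W), 36(W), 37(W) — all W, so L
L entries with 1 ≤ n ≤ 38 (n=0 is outside the asked range and is not counted): n = 1, 4, 9, 14, 20, 26, 32, 35, 38; that makes 9.

9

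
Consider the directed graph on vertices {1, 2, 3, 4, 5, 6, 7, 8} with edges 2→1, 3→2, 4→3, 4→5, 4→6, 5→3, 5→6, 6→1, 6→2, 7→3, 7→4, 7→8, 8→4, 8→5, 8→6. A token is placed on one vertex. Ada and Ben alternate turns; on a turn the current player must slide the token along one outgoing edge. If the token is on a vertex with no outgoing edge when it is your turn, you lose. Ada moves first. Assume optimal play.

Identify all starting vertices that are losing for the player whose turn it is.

1, 3, 8

Label each position W (a win for the player to move) or L (a loss). A position with no legal move is L; any other position is W exactly when some move reaches an L, and L when every move reaches a W.
Every edge goes from a vertex to one that appears earlier in the order 1, 2, 3, 6, 5, 4, 8, 7, so processing vertices in that order labels each vertex after all of its successors.
1: no outgoing edge → L
2: W (go to 1, an L position)
3: L (sole option 2(W) is W)
6: W (go to 1, an L position)
5: W (go to 3, an L position)
4: W (go to 3, an L position)
8: L (options 4(W), 5(W), 6(W) are all W)
7: W (go to 8, an L position)
The losing starting vertices are exactly the entries labelled L in this table (3 of them).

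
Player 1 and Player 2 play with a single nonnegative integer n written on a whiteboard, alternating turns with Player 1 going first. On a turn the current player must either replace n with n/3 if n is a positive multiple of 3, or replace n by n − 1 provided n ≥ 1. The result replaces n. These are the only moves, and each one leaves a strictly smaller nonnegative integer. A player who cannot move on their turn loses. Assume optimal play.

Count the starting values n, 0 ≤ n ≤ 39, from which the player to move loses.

Positions with no move are L. A position that does have a move is losing for the player to move precisely when every available move leads to a winning position for the opponent. Fill in the labels:
n=0: no move → L
n=1: →0(L), so W
n=2: →1(W) only, which is W, so L
n=3: →2(L), so W
n=4: →3(W) only, which is W, so L
n=5: →4(L), so W
n=6: →2(L), so W
n=7: →6(W) only, which is W, so L
n=8: →7(L), so W
n=9: →3(W), 8(W) — all W, so L
n=10: →9(L), so W
n=11: →10(W) only, which is W, so L
n=12: →4(L), so W
n=13: →12(W) only, which is W, so L
n=14: →13(L), so W
n=15: →5(W), 14(W) — all W, so L
n=16: →15(L), so W
n=17: →16(W) only, which is W, so L
n=18: →17(L), so W
n=19: →18(W) only, which is W, so L
n=20: →19(L), so W
n=21: →7(L), so W
n=22: →21(W) only, which is W, so L
n=23: →22(L), so W
n=24: →8(W), 23(W) — all W, so L
n=25: →24(L), so W
n=26: →25(W) only, which is W, so L
n=27: →9(L), so W
n=28: →27(W) only, which is W, so L
n=29: →28(L), so W
n=30: →10(W), 29(W) — all W, so L
n=31: →30(L), so W
n=32: →31(W) only, which is W, so L
n=33: →11(L), so W
n=34: →33(W) only, which is W, so L
n=35: →34(L), so W
n=36: →12(W), 35(W) — all W, so L
n=37: →36(L), so W
n=38: →37(W) only, which is W, so L
n=39: →13(L), so W
L entries with 0 ≤ n ≤ 39: n = 0, 2, 4, 7, 9, 11, 13, 15, 17, 19, 22, 24, 26, 28, 30, 32, 34, 36, 38; that makes 19.

19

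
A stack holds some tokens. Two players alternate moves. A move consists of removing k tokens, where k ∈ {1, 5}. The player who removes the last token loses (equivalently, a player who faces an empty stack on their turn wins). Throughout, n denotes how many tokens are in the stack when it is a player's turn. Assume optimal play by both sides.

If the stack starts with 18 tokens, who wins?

Positions with no move are W. A position that does have a move is losing for the player to move precisely when every available move leads to a winning position for the opponent. Fill in the labels:
n=0: no move; the opponent has just taken the last token and therefore loses → W
n=1: L (sole option 0(W) is W)
n=2: W (go to 1, an L position)
n=3: L (sole option 2(W) is W)
n=4: W (go to 3, an L position)
n=5: L (options 4(W), 0(W) are all W)
n=6: W (go to 5, an L position)
n=7: L (options 6(W), 2(W) are all W)
n=8: W (go to 7, an L position)
n=9: L (options 8(W), 4(W) are all W)
n=10: W (go to 9, an L position)
n=11: L (options 10(W), 6(W) are all W)
n=12: W (go to 11, an L position)
n=13: L (options 12(W), 8(W) are all W)
n=14: W (go to 13, an L position)
n=15: L (options 14(W), 10(W) are all W)
n=16: W (go to 15, an L position)
n=17: L (options 16(W), 12(W) are all W)
n=18: W (go to 17, an L position)
From 18 the player to move can remove 1, leaving 17, reaching an L position.

The first player wins.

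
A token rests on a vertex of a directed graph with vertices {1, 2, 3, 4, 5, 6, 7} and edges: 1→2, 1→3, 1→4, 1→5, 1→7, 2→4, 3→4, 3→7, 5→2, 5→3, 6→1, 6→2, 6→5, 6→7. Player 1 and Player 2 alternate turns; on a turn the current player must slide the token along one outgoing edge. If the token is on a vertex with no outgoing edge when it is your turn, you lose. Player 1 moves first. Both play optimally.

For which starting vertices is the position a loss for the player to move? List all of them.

4, 5, 7

Positions with no move are L. A position that does have a move is losing for the player to move precisely when every available move leads to a winning position for the opponent. Fill in the labels:
Every edge goes from a vertex to one that appears earlier in the order 4, 7, 3, 2, 5, 1, 6, so processing vertices in that order labels each vertex after all of its successors.
4: no outgoing edge → L
7: no outgoing edge → L
3: W (go to 7, an L position)
2: W (go to 4, an L position)
5: L (options 2(W), 3(W) are all W)
1: W (go to 5, an L position)
6: W (go to 5, an L position)
Reading off the rows marked L gives the requested list; there are 3 such vertices.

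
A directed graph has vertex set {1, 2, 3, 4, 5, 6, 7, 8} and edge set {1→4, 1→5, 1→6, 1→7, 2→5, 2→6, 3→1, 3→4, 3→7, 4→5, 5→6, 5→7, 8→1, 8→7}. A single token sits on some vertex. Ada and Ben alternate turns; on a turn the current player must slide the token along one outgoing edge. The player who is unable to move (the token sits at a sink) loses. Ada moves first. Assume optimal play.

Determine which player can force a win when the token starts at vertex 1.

Ada wins.

Positions with no move are L. A position that does have a move is losing for the player to move precisely when every available move leads to a winning position for the opponent. Fill in the labels:
Every edge goes from a vertex to one that appears earlier in the order 6, 7, 5, 4, 2, 1, 8, 3, so processing vertices in that order labels each vertex after all of its successors.
6: no outgoing edge → L
7: no outgoing edge → L
5: reaches L-position 7 → W
4: only reaches 5(W), which is W → L
2: reaches L-position 6 → W
1: reaches L-position 4 → W
8: reaches L-position 7 → W
3: reaches L-position 4 → W
From 1 Ada can move to 4, reaching an L position.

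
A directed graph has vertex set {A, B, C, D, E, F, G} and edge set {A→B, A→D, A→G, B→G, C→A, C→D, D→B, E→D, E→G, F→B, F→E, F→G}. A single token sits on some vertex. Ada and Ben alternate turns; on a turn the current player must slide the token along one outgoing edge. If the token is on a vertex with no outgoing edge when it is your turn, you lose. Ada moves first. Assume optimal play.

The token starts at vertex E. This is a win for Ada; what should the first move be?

Move to D.

Positions with no move are L. A position that does have a move is losing for the player to move precisely when every available move leads to a winning position for the opponent. Fill in the labels:
Every edge goes from a vertex to one that appears earlier in the order G, B, D, E, F, A, C, so processing vertices in that order labels each vertex after all of its successors.
G: no outgoing edge → L
B: can move to G, which is L ⇒ W
D: the only move is to B(W), a W ⇒ L
E: can move to D, which is L ⇒ W
F: can move to G, which is L ⇒ W
A: can move to D, which is L ⇒ W
C: can move to D, which is L ⇒ W
From E, the L positions reachable in one move are: D, G. Any move reaching one of these is winning.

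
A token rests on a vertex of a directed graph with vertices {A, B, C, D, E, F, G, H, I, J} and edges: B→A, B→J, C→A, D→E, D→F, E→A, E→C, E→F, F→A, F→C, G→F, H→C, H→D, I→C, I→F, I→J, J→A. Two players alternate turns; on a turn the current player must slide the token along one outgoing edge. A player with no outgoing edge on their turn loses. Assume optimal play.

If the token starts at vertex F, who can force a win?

Label each position W (a win for the player to move) or L (a loss). A position with no legal move is L; any other position is W exactly when some move reaches an L, and L when every move reaches a W.
Every edge goes from a vertex to one that appears earlier in the order A, C, F, J, G, E, I, D, B, H, so processing vertices in that order labels each vertex after all of its successors.
A: no outgoing edge → L
C: reaches L-position A → W
F: reaches L-position A → W
J: reaches L-position A → W
G: only reaches F(W), which is W → L
E: reaches L-position A → W
I: only reaches J(W), F(W), C(W), all W → L
D: only reaches E(W), F(W), all W → L
B: reaches L-position A → W
H: reaches L-position D → W
The starting position F is W: the player to move should move to A, handing over an L position.

The first player wins.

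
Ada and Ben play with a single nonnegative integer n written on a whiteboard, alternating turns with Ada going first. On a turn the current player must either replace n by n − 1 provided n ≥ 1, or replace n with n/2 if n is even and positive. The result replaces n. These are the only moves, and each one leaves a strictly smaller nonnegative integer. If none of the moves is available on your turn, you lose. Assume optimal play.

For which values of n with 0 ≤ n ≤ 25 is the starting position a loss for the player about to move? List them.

Label each position W (a win for the player to move) or L (a loss). A position with no legal move is L; any other position is W exactly when some move reaches an L, and L when every move reaches a W.
n=0: no move → L
n=1: reaches L-position 0 → W
n=2: only reaches 1(W), which is W → L
n=3: reaches L-position 2 → W
n=4: reaches L-position 2 → W
n=5: only reaches 4(W), which is W → L
n=6: reaches L-position 5 → W
n=7: only reaches 6(W), which is W → L
n=8: reaches L-position 7 → W
n=9: only reaches 8(W), which is W → L
n=10: reaches L-position 5 → W
n=11: only reaches 10(W), which is W → L
n=12: reaches L-position 11 → W
n=13: only reaches 12(W), which is W → L
n=14: reaches L-position 7 → W
n=15: only reaches 14(W), which is W → L
n=16: reaches L-position 15 → W
n=17: only reaches 16(W), which is W → L
n=18: reaches L-position 9 → W
n=19: only reaches 18(W), which is W → L
n=20: reaches L-position 19 → W
n=21: only reaches 20(W), which is W → L
n=22: reaches L-position 11 → W
n=23: only reaches 22(W), which is W → L
n=24: reaches L-position 23 → W
n=25: only reaches 24(W), which is W → L
Reading off the rows marked L gives the requested list; there are 13 such values of n.

0, 2, 5, 7, 9, 11, 13, 15, 17, 19, 21, 23, 25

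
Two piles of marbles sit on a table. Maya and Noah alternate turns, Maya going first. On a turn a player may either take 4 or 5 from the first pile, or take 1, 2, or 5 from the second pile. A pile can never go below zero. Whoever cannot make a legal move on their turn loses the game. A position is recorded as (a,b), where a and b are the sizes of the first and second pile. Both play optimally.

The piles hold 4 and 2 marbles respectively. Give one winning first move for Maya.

Work bottom-up. With no move the player to move loses. Otherwise the position is W if at least one move leads to an L position for the opponent, and L if every move leads to a W.
No move ever increases a pile, so every position that can arise here has a ≤ 4 and b ≤ 2; it is enough to label the cells with 0 ≤ a ≤ 4 and 0 ≤ b ≤ 2.
Every move lowers a or b (never raises either), so fill the grid row by row in increasing a, and left to right within a row: each cell's successors are then already labelled.
      b=0  b=1  b=2
a=0:    L    W    W
a=1:    L    W    W
a=2:    L    W    W
a=3:    L    W    W
a=4:    W    L    W
Cells with no legal move (terminal, hence L): (0,0), (1,0), (2,0), (3,0).
The remaining L cells, each justified by listing all of its moves:
(4,1): only reaches (0,1)(W), (4,0)(W), all W → L
Every other cell has at least one move into one of the L cells above, so it is W.
From (4,2), the L positions reachable in one move are: (4,1).

Move to (4,1).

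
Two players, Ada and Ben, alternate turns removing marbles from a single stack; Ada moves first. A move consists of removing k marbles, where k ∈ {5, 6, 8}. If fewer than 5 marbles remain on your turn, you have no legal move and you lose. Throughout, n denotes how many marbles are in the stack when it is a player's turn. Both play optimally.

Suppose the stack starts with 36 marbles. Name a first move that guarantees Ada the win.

Use the standard recursion: the mover loses at a terminal position; elsewhere, the mover wins exactly when some move hands the opponent an L position.
n=0: no move → L
n=1: no move → L
n=2: no move → L
n=3: no move → L
n=4: no move → L
n=5: →0(L), so W
n=6: →1(L), so W
n=7: →2(L), so W
n=8: →3(L), so W
n=9: →4(L), so W
n=10: →4(L), so W
n=11: →3(L), so W
n=12: →4(L), so W
n=13: →8(W), 7(W), 5(W) — all W, so L
n=14: →9(W), 8(W), 6(W) — all W, so L
n=15: →10(W), 9(W), 7(W) — all W, so L
n=16: →11(W), 10(W), 8(W) — all W, so L
n=17: →12(W), 11(W), 9(W) — all W, so L
n=18: →13(L), so W
n=19: →14(L), so W
n=20: →15(L), so W
n=21: →16(L), so W
n=22: →17(L), so W
n=23: →17(L), so W
n=24: →16(L), so W
n=25: →17(L), so W
n=26: →21(W), 20(W), 18(W) — all W, so L
n=27: →22(W), 21(W), 19(W) — all W, so L
n=28: →23(W), 22(W), 20(W) — all W, so L
n=29: →24(W), 23(W), 21(W) — all W, so L
n=30: →25(W), 24(W), 22(W) — all W, so L
n=31: →26(L), so W
n=32: →27(L), so W
n=33: →28(L), so W
n=34: →29(L), so W
n=35: →30(L), so W
n=36: →30(L), so W
From 36, the L positions reachable in one move are: 30, 28. Any move reaching one of these is winning.

Remove 6, leaving 30.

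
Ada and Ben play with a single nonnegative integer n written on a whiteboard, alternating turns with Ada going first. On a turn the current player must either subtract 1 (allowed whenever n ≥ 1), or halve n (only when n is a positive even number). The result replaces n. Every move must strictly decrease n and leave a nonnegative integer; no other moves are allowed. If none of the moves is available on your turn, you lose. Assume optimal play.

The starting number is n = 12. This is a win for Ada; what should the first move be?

Compute win/loss labels from the base case upward. A position with no move is L. Any other position is W if it can reach an L in one move, else L.
n=0: no move → L
n=1: reaches L-position 0 → W
n=2: only reaches 1(W), which is W → L
n=3: reaches L-position 2 → W
n=4: reaches L-position 2 → W
n=5: only reaches 4(W), which is W → L
n=6: reaches L-position 5 → W
n=7: only reaches 6(W), which is W → L
n=8: reaches L-position 7 → W
n=9: only reaches 8(W), which is W → L
n=10: reaches L-position 5 → W
n=11: only reaches 10(W), which is W → L
n=12: reaches L-position 11 → W
From 12, the L positions reachable in one move are: 11.

Move to 11.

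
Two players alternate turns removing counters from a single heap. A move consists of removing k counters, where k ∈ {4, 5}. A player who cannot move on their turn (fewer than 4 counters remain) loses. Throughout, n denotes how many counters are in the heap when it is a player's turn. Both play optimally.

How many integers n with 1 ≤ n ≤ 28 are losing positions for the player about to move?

Label each position W (a win for the player to move) or L (a loss). A position with no legal move is L; any other position is W exactly when some move reaches an L, and L when every move reaches a W.
n=0: no move → L
n=1: no move → L
n=2: no move → L
n=3: no move → L
n=4: W (go to 0, an L position)
n=5: W (go to 1, an L position)
n=6: W (go to 2, an L position)
n=7: W (go to 3, an L position)
n=8: W (go to 3, an L position)
n=9: L (options 5(W), 4(W) are all W)
n=10: L (options 6(W), 5(W) are all W)
n=11: L (options 7(W), 6(W) are all W)
n=12: L (options 8(W), 7(W) are all W)
n=13: W (go to 9, an L position)
n=14: W (go to 10, an L position)
n=15: W (go to 11, an L position)
n=16: W (go to 12, an L position)
n=17: W (go to 12, an L position)
n=18: L (options 14(W), 13(W) are all W)
n=19: L (options 15(W), 14(W) are all W)
n=20: L (options 16(W), 15(W) are all W)
n=21: L (options 17(W), 16(W) are all W)
n=22: W (go to 18, an L position)
n=23: W (go to 19, an L position)
n=24: W (go to 20, an L position)
n=25: W (go to 21, an L position)
n=26: W (go to 21, an L position)
n=27: L (options 23(W), 22(W) are all W)
n=28: L (options 24(W), 23(W) are all W)
L entries with 1 ≤ n ≤ 28 (n=0 is outside the asked range and is not counted): n = 1, 2, 3, 9, 10, 11, 12, 18, 19, 20, 21, 27, 28; that makes 13.

13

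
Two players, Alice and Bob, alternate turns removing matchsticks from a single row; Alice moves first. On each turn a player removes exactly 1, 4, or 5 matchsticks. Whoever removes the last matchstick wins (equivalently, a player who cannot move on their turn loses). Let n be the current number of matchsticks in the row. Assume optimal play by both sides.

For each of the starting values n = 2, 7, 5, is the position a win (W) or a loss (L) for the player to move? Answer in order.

Label each position W (a win for the player to move) or L (a loss). A position with no legal move is L; any other position is W exactly when some move reaches an L, and L when every move reaches a W.
n=0: no move → L
n=1: can move to 0, which is L ⇒ W
n=2: the only move is to 1(W), a W ⇒ L
n=3: can move to 2, which is L ⇒ W
n=4: can move to 0, which is L ⇒ W
n=5: can move to 0, which is L ⇒ W
n=6: can move to 2, which is L ⇒ W
n=7: can move to 2, which is L ⇒ W

2: L, 7: W, 5: W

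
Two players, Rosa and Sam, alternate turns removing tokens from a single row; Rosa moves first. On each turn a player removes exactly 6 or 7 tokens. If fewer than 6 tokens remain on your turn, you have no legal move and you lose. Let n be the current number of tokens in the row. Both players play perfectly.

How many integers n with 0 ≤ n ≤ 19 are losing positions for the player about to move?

12

Classify positions by backward induction: terminal positions (no move available) are L. From any other position, the mover wins iff some move reaches an L.
n=0: no move → L
n=1: no move → L
n=2: no move → L
n=3: no move → L
n=4: no move → L
n=5: no move → L
n=6: →0(L), so W
n=7: →1(L), so W
n=8: →2(L), so W
n=9: →3(L), so W
n=10: →4(L), so W
n=11: →5(L), so W
n=12: →5(L), so W
n=13: →7(W), 6(W) — all W, so L
n=14: →8(W), 7(W) — all W, so L
n=15: →9(W), 8(W) — all W, so L
n=16: →10(W), 9(W) — all W, so L
n=17: →11(W), 10(W) — all W, so L
n=18: →12(W), 11(W) — all W, so L
n=19: →13(L), so W
L entries with 0 ≤ n ≤ 19: n = 0, 1, 2, 3, 4, 5, 13, 14, 15, 16, 17, 18; that makes 12.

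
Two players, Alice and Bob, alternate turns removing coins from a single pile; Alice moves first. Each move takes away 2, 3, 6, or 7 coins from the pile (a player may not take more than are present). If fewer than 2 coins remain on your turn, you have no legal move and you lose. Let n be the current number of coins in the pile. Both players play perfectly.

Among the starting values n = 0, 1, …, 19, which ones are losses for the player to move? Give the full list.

0, 1, 5, 9, 10, 14, 18, 19

Positions with no move are L. A position that does have a move is losing for the player to move precisely when every available move leads to a winning position for the opponent. Fill in the labels:
n=0: no move → L
n=1: no move → L
n=2: can move to 0, which is L ⇒ W
n=3: can move to 1, which is L ⇒ W
n=4: can move to 1, which is L ⇒ W
n=5: moves to 3(W), 2(W); every one is W ⇒ L
n=6: can move to 0, which is L ⇒ W
n=7: can move to 5, which is L ⇒ W
n=8: can move to 5, which is L ⇒ W
n=9: moves to 7(W), 6(W), 3(W), 2(W); every one is W ⇒ L
n=10: moves to 8(W), 7(W), 4(W), 3(W); every one is W ⇒ L
n=11: can move to 9, which is L ⇒ W
n=12: can move to 10, which is L ⇒ W
n=13: can move to 10, which is L ⇒ W
n=14: moves to 12(W), 11(W), 8(W), 7(W); every one is W ⇒ L
n=15: can move to 9, which is L ⇒ W
n=16: can move to 14, which is L ⇒ W
n=17: can move to 14, which is L ⇒ W
n=18: moves to 16(W), 15(W), 12(W), 11(W); every one is W ⇒ L
n=19: moves to 17(W), 16(W), 13(W), 12(W); every one is W ⇒ L
Reading off the rows marked L gives the requested list; there are 8 such values of n.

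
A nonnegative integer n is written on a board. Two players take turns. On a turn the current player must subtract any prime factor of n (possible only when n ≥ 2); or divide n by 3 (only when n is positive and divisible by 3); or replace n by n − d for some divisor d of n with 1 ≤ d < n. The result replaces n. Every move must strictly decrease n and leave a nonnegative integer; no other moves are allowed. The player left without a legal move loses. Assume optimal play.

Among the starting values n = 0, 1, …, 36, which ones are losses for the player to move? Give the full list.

Build the W/L table. Terminal = L. A non-terminal position is W if it has a move to some L; otherwise it is L.
n=0: no move → L
n=1: no move → L
n=2: →0(L), so W
n=3: →0(L), so W
n=4: →2(W), 3(W) — all W, so L
n=5: →0(L), so W
n=6: →4(L), so W
n=7: →0(L), so W
n=8: →4(L), so W
n=9: →3(W), 6(W), 8(W) — all W, so L
n=10: →9(L), so W
n=11: →0(L), so W
n=12: →4(L), so W
n=13: →0(L), so W
n=14: →7(W), 12(W), 13(W) — all W, so L
n=15: →14(L), so W
n=16: →14(L), so W
n=17: →0(L), so W
n=18: →9(L), so W
n=19: →0(L), so W
n=20: →10(W), 15(W), 16(W), 18(W), 19(W) — all W, so L
n=21: →14(L), so W
n=22: →20(L), so W
n=23: →0(L), so W
n=24: →20(L), so W
n=25: →20(L), so W
n=26: →13(W), 24(W), 25(W) — all W, so L
n=27: →9(L), so W
n=28: →14(L), so W
n=29: →0(L), so W
n=30: →20(L), so W
n=31: →0(L), so W
n=32: →16(W), 24(W), 28(W), 30(W), 31(W) — all W, so L
n=33: →32(L), so W
n=34: →32(L), so W
n=35: →28(W), 30(W), 34(W) — all W, so L
n=36: →32(L), so W
The losing starting values of n are exactly the entries labelled L in this table (9 of them).

0, 1, 4, 9, 14, 20, 26, 32, 35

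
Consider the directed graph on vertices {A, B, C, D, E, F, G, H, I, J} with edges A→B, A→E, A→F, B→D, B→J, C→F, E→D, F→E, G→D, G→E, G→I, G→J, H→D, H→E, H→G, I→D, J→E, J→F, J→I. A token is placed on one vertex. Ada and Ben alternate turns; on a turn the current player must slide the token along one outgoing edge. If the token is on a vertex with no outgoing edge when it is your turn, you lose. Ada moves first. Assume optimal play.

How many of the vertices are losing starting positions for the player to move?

Build the W/L table. Terminal = L. A non-terminal position is W if it has a move to some L; otherwise it is L.
Every edge goes from a vertex to one that appears earlier in the order D, E, I, F, J, G, B, A, C, H, so processing vertices in that order labels each vertex after all of its successors.
D: no outgoing edge → L
E: →D(L), so W
I: →D(L), so W
F: →E(W) only, which is W, so L
J: →F(L), so W
G: →D(L), so W
B: →D(L), so W
A: →F(L), so W
C: →F(L), so W
H: →D(L), so W
The L vertices are D, F; that is 2 in all.

2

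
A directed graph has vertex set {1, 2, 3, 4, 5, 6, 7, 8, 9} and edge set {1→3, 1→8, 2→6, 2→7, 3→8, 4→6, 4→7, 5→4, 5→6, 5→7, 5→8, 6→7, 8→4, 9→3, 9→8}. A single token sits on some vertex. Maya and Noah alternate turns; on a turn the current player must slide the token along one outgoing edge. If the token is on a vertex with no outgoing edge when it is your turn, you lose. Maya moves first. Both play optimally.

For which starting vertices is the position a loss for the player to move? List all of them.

Build the W/L table. Terminal = L. A non-terminal position is W if it has a move to some L; otherwise it is L.
Every edge goes from a vertex to one that appears earlier in the order 7, 6, 4, 8, 2, 3, 1, 9, 5, so processing vertices in that order labels each vertex after all of its successors.
7: no outgoing edge → L
6: reaches L-position 7 → W
4: reaches L-position 7 → W
8: only reaches 4(W), which is W → L
2: reaches L-position 7 → W
3: reaches L-position 8 → W
1: reaches L-position 8 → W
9: reaches L-position 8 → W
5: reaches L-position 8 → W
Reading off the rows marked L gives the requested list; there are 2 such vertices.

7, 8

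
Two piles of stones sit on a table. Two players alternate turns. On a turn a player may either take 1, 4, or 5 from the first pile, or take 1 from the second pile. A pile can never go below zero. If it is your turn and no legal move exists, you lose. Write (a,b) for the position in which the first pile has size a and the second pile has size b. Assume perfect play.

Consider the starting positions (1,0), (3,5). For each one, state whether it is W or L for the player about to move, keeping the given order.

(1,0): W, (3,5): L

Build the W/L table. Terminal = L. A non-terminal position is W if it has a move to some L; otherwise it is L.
No move ever increases a pile, so every position that can arise here has a ≤ 3 and b ≤ 5; it is enough to label the cells with 0 ≤ a ≤ 3 and 0 ≤ b ≤ 5.
Every move lowers a or b (never raises either), so fill the grid row by row in increasing a, and left to right within a row: each cell's successors are then already labelled.
      b=0  b=1  b=2  b=3  b=4  b=5
a=0:    L    W    L    W    L    W
a=1:    W    L    W    L    W    L
a=2:    L    W    L    W    L    W
a=3:    W    L    W    L    W    L
Cells with no legal move (terminal, hence L): (0,0).
The remaining L cells, each justified by listing all of its moves:
(0,2): only reaches (0,1)(W), which is W → L
(0,4): only reaches (0,3)(W), which is W → L
(1,1): only reaches (0,1)(W), (1,0)(W), all W → L
(1,3): only reaches (0,3)(W), (1,2)(W), all W → L
(1,5): only reaches (0,5)(W), (1,4)(W), all W → L
(2,0): only reaches (1,0)(W), which is W → L
(2,2): only reaches (1,2)(W), (2,1)(W), all W → L
(2,4): only reaches (1,4)(W), (2,3)(W), all W → L
(3,1): only reaches (2,1)(W), (3,0)(W), all W → L
(3,3): only reaches (2,3)(W), (3,2)(W), all W → L
(3,5): only reaches (2,5)(W), (3,4)(W), all W → L
Every other cell has at least one move into one of the L cells above, so it is W.
(1,0): the move to (0,0) reaches an L cell, so W
(3,5): one of the L cells justified above, so L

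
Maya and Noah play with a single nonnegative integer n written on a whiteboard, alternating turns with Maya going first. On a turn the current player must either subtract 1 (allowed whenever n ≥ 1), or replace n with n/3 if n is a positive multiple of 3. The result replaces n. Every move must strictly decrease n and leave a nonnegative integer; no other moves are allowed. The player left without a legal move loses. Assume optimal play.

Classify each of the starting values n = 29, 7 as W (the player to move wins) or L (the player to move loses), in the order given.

29: W, 7: L

Positions with no move are L. A position that does have a move is losing for the player to move precisely when every available move leads to a winning position for the opponent. Fill in the labels:
n=0: no move → L
n=1: W (go to 0, an L position)
n=2: L (sole option 1(W) is W)
n=3: W (go to 2, an L position)
n=4: L (sole option 3(W) is W)
n=5: W (go to 4, an L position)
n=6: W (go to 2, an L position)
n=7: L (sole option 6(W) is W)
n=8: W (go to 7, an L position)
n=9: L (options 3(W), 8(W) are all W)
n=10: W (go to 9, an L position)
n=11: L (sole option 10(W) is W)
n=12: W (go to 4, an L position)
n=13: L (sole option 12(W) is W)
n=14: W (go to 13, an L position)
n=15: L (options 5(W), 14(W) are all W)
n=16: W (go to 15, an L position)
n=17: L (sole option 16(W) is W)
n=18: W (go to 17, an L position)
n=19: L (sole option 18(W) is W)
n=20: W (go to 19, an L position)
n=21: W (go to 7, an L position)
n=22: L (sole option 21(W) is W)
n=23: W (go to 22, an L position)
n=24: L (options 8(W), 23(W) are all W)
n=25: W (go to 24, an L position)
n=26: L (sole option 25(W) is W)
n=27: W (go to 9, an L position)
n=28: L (sole option 27(W) is W)
n=29: W (go to 28, an L position)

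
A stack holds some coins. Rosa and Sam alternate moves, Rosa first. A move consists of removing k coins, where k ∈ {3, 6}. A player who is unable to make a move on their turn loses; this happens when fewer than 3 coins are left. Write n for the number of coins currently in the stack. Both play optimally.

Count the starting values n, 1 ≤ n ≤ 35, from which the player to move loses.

Build the W/L table. Terminal = L. A non-terminal position is W if it has a move to some L; otherwise it is L.
n=0: no move → L
n=1: no move → L
n=2: no move → L
n=3: W (go to 0, an L position)
n=4: W (go to 1, an L position)
n=5: W (go to 2, an L position)
n=6: W (go to 0, an L position)
n=7: W (go to 1, an L position)
n=8: W (go to 2, an L position)
n=9: L (options 6(W), 3(W) are all W)
n=10: L (options 7(W), 4(W) are all W)
n=11: L (options 8(W), 5(W) are all W)
n=12: W (go to 9, an L position)
n=13: W (go to 10, an L position)
n=14: W (go to 11, an L position)
n=15: W (go to 9, an L position)
n=16: W (go to 10, an L position)
n=17: W (go to 11, an L position)
n=18: L (options 15(W), 12(W) are all W)
n=19: L (options 16(W), 13(W) are all W)
n=20: L (options 17(W), 14(W) are all W)
n=21: W (go to 18, an L position)
n=22: W (go to 19, an L position)
n=23: W (go to 20, an L position)
n=24: W (go to 18, an L position)
n=25: W (go to 19, an L position)
n=26: W (go to 20, an L position)
n=27: L (options 24(W), 21(W) are all W)
n=28: L (options 25(W), 22(W) are all W)
n=29: L (options 26(W), 23(W) are all W)
n=30: W (go to 27, an L position)
n=31: W (go to 28, an L position)
n=32: W (go to 29, an L position)
n=33: W (go to 27, an L position)
n=34: W (go to 28, an L position)
n=35: W (go to 29, an L position)
L entries with 1 ≤ n ≤ 35 (n=0 is outside the asked range and is not counted): n = 1, 2, 9, 10, 11, 18, 19, 20, 27, 28, 29; that makes 11.

11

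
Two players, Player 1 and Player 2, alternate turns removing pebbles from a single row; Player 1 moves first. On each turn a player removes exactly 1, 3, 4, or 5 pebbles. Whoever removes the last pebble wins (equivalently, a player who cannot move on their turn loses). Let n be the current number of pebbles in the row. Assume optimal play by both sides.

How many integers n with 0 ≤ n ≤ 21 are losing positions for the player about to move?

6

Classify positions by backward induction: terminal positions (no move available) are L. From any other position, the mover wins iff some move reaches an L.
n=0: no move → L
n=1: reaches L-position 0 → W
n=2: only reaches 1(W), which is W → L
n=3: reaches L-position 2 → W
n=4: reaches L-position 0 → W
n=5: reaches L-position 2 → W
n=6: reaches L-position 2 → W
n=7: reaches L-position 2 → W
n=8: only reaches 7(W), 5(W), 4(W), 3(W), all W → L
n=9: reaches L-position 8 → W
n=10: only reaches 9(W), 7(W), 6(W), 5(W), all W → L
n=11: reaches L-position 10 → W
n=12: reaches L-position 8 → W
n=13: reaches L-position 10 → W
n=14: reaches L-position 10 → W
n=15: reaches L-position 10 → W
n=16: only reaches 15(W), 13(W), 12(W), 11(W), all W → L
n=17: reaches L-position 16 → W
n=18: only reaches 17(W), 15(W), 14(W), 13(W), all W → L
n=19: reaches L-position 18 → W
n=20: reaches L-position 16 → W
n=21: reaches L-position 18 → W
L entries with 0 ≤ n ≤ 21: n = 0, 2, 8, 10, 16, 18; that makes 6.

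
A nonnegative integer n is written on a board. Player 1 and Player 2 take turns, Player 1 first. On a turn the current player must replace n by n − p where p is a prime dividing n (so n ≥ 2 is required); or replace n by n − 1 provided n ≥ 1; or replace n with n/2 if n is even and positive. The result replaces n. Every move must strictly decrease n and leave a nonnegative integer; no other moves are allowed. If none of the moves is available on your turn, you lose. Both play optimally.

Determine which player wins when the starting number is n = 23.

Compute win/loss labels from the base case upward. A position with no move is L. Any other position is W if it can reach an L in one move, else L.
n=0: no move → L
n=1: can move to 0, which is L ⇒ W
n=2: can move to 0, which is L ⇒ W
n=3: can move to 0, which is L ⇒ W
n=4: moves to 2(W), 3(W); every one is W ⇒ L
n=5: can move to 0, which is L ⇒ W
n=6: can move to 4, which is L ⇒ W
n=7: can move to 0, which is L ⇒ W
n=8: can move to 4, which is L ⇒ W
n=9: moves to 6(W), 8(W); every one is W ⇒ L
n=10: can move to 9, which is L ⇒ W
n=11: can move to 0, which is L ⇒ W
n=12: can move to 9, which is L ⇒ W
n=13: can move to 0, which is L ⇒ W
n=14: moves to 7(W), 12(W), 13(W); every one is W ⇒ L
n=15: can move to 14, which is L ⇒ W
n=16: can move to 14, which is L ⇒ W
n=17: can move to 0, which is L ⇒ W
n=18: can move to 9, which is L ⇒ W
n=19: can move to 0, which is L ⇒ W
n=20: moves to 10(W), 15(W), 18(W), 19(W); every one is W ⇒ L
n=21: can move to 14, which is L ⇒ W
n=22: can move to 20, which is L ⇒ W
n=23: can move to 0, which is L ⇒ W
The starting position 23 is W: Player 1 should move to 0, handing over an L position.

Player 1 wins.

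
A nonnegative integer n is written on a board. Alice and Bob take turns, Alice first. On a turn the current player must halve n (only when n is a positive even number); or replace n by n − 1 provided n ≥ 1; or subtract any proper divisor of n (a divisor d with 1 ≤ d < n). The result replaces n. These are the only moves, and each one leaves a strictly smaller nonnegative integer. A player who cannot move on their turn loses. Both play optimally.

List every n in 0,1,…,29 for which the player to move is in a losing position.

Work bottom-up. With no move the player to move loses. Otherwise the position is W if at least one move leads to an L position for the opponent, and L if every move leads to a W.
n=0: no move → L
n=1: can move to 0, which is L ⇒ W
n=2: the only move is to 1(W), a W ⇒ L
n=3: can move to 2, which is L ⇒ W
n=4: can move to 2, which is L ⇒ W
n=5: the only move is to 4(W), a W ⇒ L
n=6: can move to 5, which is L ⇒ W
n=7: the only move is to 6(W), a W ⇒ L
n=8: can move to 7, which is L ⇒ W
n=9: moves to 6(W), 8(W); every one is W ⇒ L
n=10: can move to 5, which is L ⇒ W
n=11: the only move is to 10(W), a W ⇒ L
n=12: can move to 9, which is L ⇒ W
n=13: the only move is to 12(W), a W ⇒ L
n=14: can move to 7, which is L ⇒ W
n=15: moves to 10(W), 12(W), 14(W); every one is W ⇒ L
n=16: can move to 15, which is L ⇒ W
n=17: the only move is to 16(W), a W ⇒ L
n=18: can move to 9, which is L ⇒ W
n=19: the only move is to 18(W), a W ⇒ L
n=20: can move to 15, which is L ⇒ W
n=21: moves to 14(W), 18(W), 20(W); every one is W ⇒ L
n=22: can move to 11, which is L ⇒ W
n=23: the only move is to 22(W), a W ⇒ L
n=24: can move to 21, which is L ⇒ W
n=25: moves to 20(W), 24(W); every one is W ⇒ L
n=26: can move to 13, which is L ⇒ W
n=27: moves to 18(W), 24(W), 26(W); every one is W ⇒ L
n=28: can move to 21, which is L ⇒ W
n=29: the only move is to 28(W), a W ⇒ L
The losing starting values of n are exactly the entries labelled L in this table (15 of them).

0, 2, 5, 7, 9, 11, 13, 15, 17, 19, 21, 23, 25, 27, 29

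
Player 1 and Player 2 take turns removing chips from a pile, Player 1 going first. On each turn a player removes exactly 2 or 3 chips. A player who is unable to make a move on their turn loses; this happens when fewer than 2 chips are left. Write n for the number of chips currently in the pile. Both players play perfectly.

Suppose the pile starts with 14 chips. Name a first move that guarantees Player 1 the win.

Work bottom-up. With no move the player to move loses. Otherwise the position is W if at least one move leads to an L position for the opponent, and L if every move leads to a W.
n=0: no move → L
n=1: no move → L
n=2: reaches L-position 0 → W
n=3: reaches L-position 1 → W
n=4: reaches L-position 1 → W
n=5: only reaches 3(W), 2(W), all W → L
n=6: only reaches 4(W), 3(W), all W → L
n=7: reaches L-position 5 → W
n=8: reaches L-position 6 → W
n=9: reaches L-position 6 → W
n=10: only reaches 8(W), 7(W), all W → L
n=11: only reaches 9(W), 8(W), all W → L
n=12: reaches L-position 10 → W
n=13: reaches L-position 11 → W
n=14: reaches L-position 11 → W
From 14, the L positions reachable in one move are: 11.

Remove 3, leaving 11.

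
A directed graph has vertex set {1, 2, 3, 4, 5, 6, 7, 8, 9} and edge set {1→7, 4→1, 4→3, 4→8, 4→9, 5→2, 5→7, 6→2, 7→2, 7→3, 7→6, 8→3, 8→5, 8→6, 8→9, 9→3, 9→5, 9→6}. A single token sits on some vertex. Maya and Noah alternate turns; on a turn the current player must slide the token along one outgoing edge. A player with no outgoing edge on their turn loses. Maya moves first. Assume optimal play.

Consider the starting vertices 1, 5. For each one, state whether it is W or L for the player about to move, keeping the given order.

Positions with no move are L. A position that does have a move is losing for the player to move precisely when every available move leads to a winning position for the opponent. Fill in the labels:
Every edge goes from a vertex to one that appears earlier in the order 3, 2, 6, 7, 1, 5, 9, 8, 4, so processing vertices in that order labels each vertex after all of its successors.
3: no outgoing edge → L
2: no outgoing edge → L
6: →2(L), so W
7: →2(L), so W
1: →7(W) only, which is W, so L
5: →2(L), so W
9: →3(L), so W
8: →3(L), so W
4: →1(L), so W

1: L, 5: W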